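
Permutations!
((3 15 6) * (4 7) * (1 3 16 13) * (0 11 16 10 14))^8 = (0 10 15 1 16)(3 13 11 14 6)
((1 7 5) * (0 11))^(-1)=(0 11)(1 5 7)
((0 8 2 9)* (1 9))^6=(0 8 2 1 9)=((0 8 2 1 9))^6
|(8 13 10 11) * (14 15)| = |(8 13 10 11)(14 15)| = 4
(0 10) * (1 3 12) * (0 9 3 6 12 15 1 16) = (0 10 9 3 15 1 6 12 16) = [10, 6, 2, 15, 4, 5, 12, 7, 8, 3, 9, 11, 16, 13, 14, 1, 0]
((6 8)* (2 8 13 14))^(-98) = (2 6 14 8 13)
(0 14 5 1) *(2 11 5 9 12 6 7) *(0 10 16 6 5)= (0 14 9 12 5 1 10 16 6 7 2 11)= [14, 10, 11, 3, 4, 1, 7, 2, 8, 12, 16, 0, 5, 13, 9, 15, 6]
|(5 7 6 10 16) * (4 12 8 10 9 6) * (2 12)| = |(2 12 8 10 16 5 7 4)(6 9)| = 8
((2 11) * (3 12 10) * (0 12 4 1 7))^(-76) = (0 12 10 3 4 1 7)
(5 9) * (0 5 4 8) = (0 5 9 4 8) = [5, 1, 2, 3, 8, 9, 6, 7, 0, 4]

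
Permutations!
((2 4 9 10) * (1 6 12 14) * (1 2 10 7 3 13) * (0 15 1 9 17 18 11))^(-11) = (18)(3 13 9 7)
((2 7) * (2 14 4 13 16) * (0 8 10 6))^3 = (0 6 10 8)(2 4)(7 13)(14 16)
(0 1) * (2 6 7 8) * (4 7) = (0 1)(2 6 4 7 8) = [1, 0, 6, 3, 7, 5, 4, 8, 2]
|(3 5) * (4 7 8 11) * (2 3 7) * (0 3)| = 8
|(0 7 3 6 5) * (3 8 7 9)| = 10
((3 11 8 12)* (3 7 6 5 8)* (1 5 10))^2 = ((1 5 8 12 7 6 10)(3 11))^2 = (1 8 7 10 5 12 6)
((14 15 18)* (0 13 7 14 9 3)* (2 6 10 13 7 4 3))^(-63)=((0 7 14 15 18 9 2 6 10 13 4 3))^(-63)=(0 13 2 15)(3 10 9 14)(4 6 18 7)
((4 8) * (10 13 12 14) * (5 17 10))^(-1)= ((4 8)(5 17 10 13 12 14))^(-1)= (4 8)(5 14 12 13 10 17)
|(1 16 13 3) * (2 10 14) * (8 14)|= 4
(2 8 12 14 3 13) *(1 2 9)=[0, 2, 8, 13, 4, 5, 6, 7, 12, 1, 10, 11, 14, 9, 3]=(1 2 8 12 14 3 13 9)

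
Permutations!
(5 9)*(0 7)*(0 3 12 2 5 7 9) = (0 9 7 3 12 2 5) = [9, 1, 5, 12, 4, 0, 6, 3, 8, 7, 10, 11, 2]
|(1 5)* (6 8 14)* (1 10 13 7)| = |(1 5 10 13 7)(6 8 14)| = 15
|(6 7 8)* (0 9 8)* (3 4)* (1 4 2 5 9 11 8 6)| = |(0 11 8 1 4 3 2 5 9 6 7)| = 11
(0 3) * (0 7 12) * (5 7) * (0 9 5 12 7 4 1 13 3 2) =[2, 13, 0, 12, 1, 4, 6, 7, 8, 5, 10, 11, 9, 3] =(0 2)(1 13 3 12 9 5 4)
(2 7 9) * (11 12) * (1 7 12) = (1 7 9 2 12 11) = [0, 7, 12, 3, 4, 5, 6, 9, 8, 2, 10, 1, 11]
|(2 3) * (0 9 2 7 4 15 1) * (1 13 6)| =|(0 9 2 3 7 4 15 13 6 1)| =10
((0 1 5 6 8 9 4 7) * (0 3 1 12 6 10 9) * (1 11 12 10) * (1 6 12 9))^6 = ((12)(0 10 1 5 6 8)(3 11 9 4 7))^6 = (12)(3 11 9 4 7)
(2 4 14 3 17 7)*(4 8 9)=(2 8 9 4 14 3 17 7)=[0, 1, 8, 17, 14, 5, 6, 2, 9, 4, 10, 11, 12, 13, 3, 15, 16, 7]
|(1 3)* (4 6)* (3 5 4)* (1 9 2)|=|(1 5 4 6 3 9 2)|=7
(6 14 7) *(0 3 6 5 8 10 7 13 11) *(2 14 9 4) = (0 3 6 9 4 2 14 13 11)(5 8 10 7) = [3, 1, 14, 6, 2, 8, 9, 5, 10, 4, 7, 0, 12, 11, 13]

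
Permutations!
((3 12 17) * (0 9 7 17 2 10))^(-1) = (0 10 2 12 3 17 7 9)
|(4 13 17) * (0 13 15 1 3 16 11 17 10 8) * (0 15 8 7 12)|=|(0 13 10 7 12)(1 3 16 11 17 4 8 15)|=40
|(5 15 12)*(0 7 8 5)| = 6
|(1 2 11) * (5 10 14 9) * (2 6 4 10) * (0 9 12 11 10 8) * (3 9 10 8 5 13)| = |(0 10 14 12 11 1 6 4 5 2 8)(3 9 13)| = 33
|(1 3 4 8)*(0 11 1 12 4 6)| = |(0 11 1 3 6)(4 8 12)| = 15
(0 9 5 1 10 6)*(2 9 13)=(0 13 2 9 5 1 10 6)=[13, 10, 9, 3, 4, 1, 0, 7, 8, 5, 6, 11, 12, 2]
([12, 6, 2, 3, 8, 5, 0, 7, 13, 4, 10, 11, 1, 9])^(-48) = (13)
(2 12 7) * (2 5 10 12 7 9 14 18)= (2 7 5 10 12 9 14 18)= [0, 1, 7, 3, 4, 10, 6, 5, 8, 14, 12, 11, 9, 13, 18, 15, 16, 17, 2]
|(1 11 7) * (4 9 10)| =|(1 11 7)(4 9 10)| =3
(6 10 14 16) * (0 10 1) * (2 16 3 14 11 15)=(0 10 11 15 2 16 6 1)(3 14)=[10, 0, 16, 14, 4, 5, 1, 7, 8, 9, 11, 15, 12, 13, 3, 2, 6]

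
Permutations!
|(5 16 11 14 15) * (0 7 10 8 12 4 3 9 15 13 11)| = 33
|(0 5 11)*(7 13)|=6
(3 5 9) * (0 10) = (0 10)(3 5 9) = [10, 1, 2, 5, 4, 9, 6, 7, 8, 3, 0]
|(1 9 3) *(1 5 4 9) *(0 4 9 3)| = 5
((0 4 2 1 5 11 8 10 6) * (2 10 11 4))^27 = (0 6 10 4 5 1 2)(8 11)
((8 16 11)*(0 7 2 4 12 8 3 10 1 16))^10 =((0 7 2 4 12 8)(1 16 11 3 10))^10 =(16)(0 12 2)(4 7 8)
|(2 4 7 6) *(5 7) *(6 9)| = 6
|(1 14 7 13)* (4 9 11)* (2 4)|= |(1 14 7 13)(2 4 9 11)|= 4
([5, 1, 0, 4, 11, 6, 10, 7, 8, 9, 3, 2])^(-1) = [2, 1, 11, 10, 3, 0, 5, 7, 8, 9, 6, 4]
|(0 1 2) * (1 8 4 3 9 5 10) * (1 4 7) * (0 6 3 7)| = 18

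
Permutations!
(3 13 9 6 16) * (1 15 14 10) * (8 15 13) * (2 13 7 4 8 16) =(1 7 4 8 15 14 10)(2 13 9 6)(3 16) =[0, 7, 13, 16, 8, 5, 2, 4, 15, 6, 1, 11, 12, 9, 10, 14, 3]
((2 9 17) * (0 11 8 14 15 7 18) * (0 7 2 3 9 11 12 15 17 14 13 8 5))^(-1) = (0 5 11 2 15 12)(3 17 14 9)(7 18)(8 13)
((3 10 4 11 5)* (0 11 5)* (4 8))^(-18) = ((0 11)(3 10 8 4 5))^(-18) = (11)(3 8 5 10 4)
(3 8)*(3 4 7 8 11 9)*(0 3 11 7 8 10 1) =(0 3 7 10 1)(4 8)(9 11) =[3, 0, 2, 7, 8, 5, 6, 10, 4, 11, 1, 9]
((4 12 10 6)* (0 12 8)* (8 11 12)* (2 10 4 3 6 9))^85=(0 8)(2 10 9)(3 6)(4 11 12)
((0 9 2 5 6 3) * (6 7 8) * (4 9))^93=(0 2 8)(3 9 7)(4 5 6)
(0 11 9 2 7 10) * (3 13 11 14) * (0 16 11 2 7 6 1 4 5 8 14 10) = (0 10 16 11 9 7)(1 4 5 8 14 3 13 2 6) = [10, 4, 6, 13, 5, 8, 1, 0, 14, 7, 16, 9, 12, 2, 3, 15, 11]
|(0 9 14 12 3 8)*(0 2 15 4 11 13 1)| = 12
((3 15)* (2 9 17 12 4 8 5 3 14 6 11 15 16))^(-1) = ((2 9 17 12 4 8 5 3 16)(6 11 15 14))^(-1) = (2 16 3 5 8 4 12 17 9)(6 14 15 11)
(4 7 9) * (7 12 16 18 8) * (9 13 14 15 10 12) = (4 9)(7 13 14 15 10 12 16 18 8) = [0, 1, 2, 3, 9, 5, 6, 13, 7, 4, 12, 11, 16, 14, 15, 10, 18, 17, 8]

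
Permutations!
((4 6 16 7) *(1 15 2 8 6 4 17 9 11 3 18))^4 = (1 6 9)(2 7 3)(8 17 18)(11 15 16)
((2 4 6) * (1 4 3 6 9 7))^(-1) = ((1 4 9 7)(2 3 6))^(-1) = (1 7 9 4)(2 6 3)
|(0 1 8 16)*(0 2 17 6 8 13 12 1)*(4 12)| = 20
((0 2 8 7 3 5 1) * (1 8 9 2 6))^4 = ((0 6 1)(2 9)(3 5 8 7))^4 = (9)(0 6 1)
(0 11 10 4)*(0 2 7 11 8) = (0 8)(2 7 11 10 4) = [8, 1, 7, 3, 2, 5, 6, 11, 0, 9, 4, 10]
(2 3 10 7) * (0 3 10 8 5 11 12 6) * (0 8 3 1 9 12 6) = (0 1 9 12)(2 10 7)(5 11 6 8) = [1, 9, 10, 3, 4, 11, 8, 2, 5, 12, 7, 6, 0]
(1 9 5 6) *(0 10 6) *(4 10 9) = [9, 4, 2, 3, 10, 0, 1, 7, 8, 5, 6] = (0 9 5)(1 4 10 6)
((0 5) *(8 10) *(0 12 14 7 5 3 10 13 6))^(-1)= (0 6 13 8 10 3)(5 7 14 12)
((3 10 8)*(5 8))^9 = (3 10 5 8)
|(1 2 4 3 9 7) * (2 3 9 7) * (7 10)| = |(1 3 10 7)(2 4 9)| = 12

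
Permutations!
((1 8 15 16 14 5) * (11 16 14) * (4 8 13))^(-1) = ((1 13 4 8 15 14 5)(11 16))^(-1) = (1 5 14 15 8 4 13)(11 16)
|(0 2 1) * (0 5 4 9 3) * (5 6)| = |(0 2 1 6 5 4 9 3)| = 8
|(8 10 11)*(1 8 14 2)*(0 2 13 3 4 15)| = 11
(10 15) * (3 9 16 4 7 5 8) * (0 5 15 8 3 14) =(0 5 3 9 16 4 7 15 10 8 14) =[5, 1, 2, 9, 7, 3, 6, 15, 14, 16, 8, 11, 12, 13, 0, 10, 4]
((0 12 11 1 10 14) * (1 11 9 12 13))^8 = (0 10 13 14 1)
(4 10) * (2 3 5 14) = (2 3 5 14)(4 10) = [0, 1, 3, 5, 10, 14, 6, 7, 8, 9, 4, 11, 12, 13, 2]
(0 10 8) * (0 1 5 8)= (0 10)(1 5 8)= [10, 5, 2, 3, 4, 8, 6, 7, 1, 9, 0]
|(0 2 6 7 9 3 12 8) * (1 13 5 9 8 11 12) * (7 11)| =35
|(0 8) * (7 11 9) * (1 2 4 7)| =|(0 8)(1 2 4 7 11 9)| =6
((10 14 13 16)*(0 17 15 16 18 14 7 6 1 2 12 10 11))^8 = ((0 17 15 16 11)(1 2 12 10 7 6)(13 18 14))^8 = (0 16 17 11 15)(1 12 7)(2 10 6)(13 14 18)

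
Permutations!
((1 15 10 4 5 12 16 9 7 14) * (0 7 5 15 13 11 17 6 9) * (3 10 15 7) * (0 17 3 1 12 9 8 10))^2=(0 13 3 1 11)(4 14 16 6 10 7 12 17 8)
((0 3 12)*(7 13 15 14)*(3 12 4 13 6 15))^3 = (0 12)(6 7 14 15)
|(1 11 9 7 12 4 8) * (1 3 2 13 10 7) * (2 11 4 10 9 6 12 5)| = 13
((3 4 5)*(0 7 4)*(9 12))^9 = ((0 7 4 5 3)(9 12))^9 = (0 3 5 4 7)(9 12)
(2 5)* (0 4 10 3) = [4, 1, 5, 0, 10, 2, 6, 7, 8, 9, 3] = (0 4 10 3)(2 5)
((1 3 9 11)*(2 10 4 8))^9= (1 3 9 11)(2 10 4 8)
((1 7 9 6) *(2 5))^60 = (9)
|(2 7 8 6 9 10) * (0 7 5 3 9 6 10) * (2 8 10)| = |(0 7 10 8 2 5 3 9)| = 8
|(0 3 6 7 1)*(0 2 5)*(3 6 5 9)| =|(0 6 7 1 2 9 3 5)| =8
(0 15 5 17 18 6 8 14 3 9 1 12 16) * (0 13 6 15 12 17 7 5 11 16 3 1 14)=(0 12 3 9 14 1 17 18 15 11 16 13 6 8)(5 7)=[12, 17, 2, 9, 4, 7, 8, 5, 0, 14, 10, 16, 3, 6, 1, 11, 13, 18, 15]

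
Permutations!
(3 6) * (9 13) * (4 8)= (3 6)(4 8)(9 13)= [0, 1, 2, 6, 8, 5, 3, 7, 4, 13, 10, 11, 12, 9]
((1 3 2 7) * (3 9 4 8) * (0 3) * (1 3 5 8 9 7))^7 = (0 5 8)(1 2 3 7)(4 9)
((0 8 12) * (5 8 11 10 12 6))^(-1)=((0 11 10 12)(5 8 6))^(-1)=(0 12 10 11)(5 6 8)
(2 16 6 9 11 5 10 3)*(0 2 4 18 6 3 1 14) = (0 2 16 3 4 18 6 9 11 5 10 1 14) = [2, 14, 16, 4, 18, 10, 9, 7, 8, 11, 1, 5, 12, 13, 0, 15, 3, 17, 6]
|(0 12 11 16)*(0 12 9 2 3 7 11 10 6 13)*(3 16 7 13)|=|(0 9 2 16 12 10 6 3 13)(7 11)|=18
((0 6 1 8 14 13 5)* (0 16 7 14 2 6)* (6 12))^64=((1 8 2 12 6)(5 16 7 14 13))^64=(1 6 12 2 8)(5 13 14 7 16)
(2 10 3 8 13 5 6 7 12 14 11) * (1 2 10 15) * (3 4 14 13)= (1 2 15)(3 8)(4 14 11 10)(5 6 7 12 13)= [0, 2, 15, 8, 14, 6, 7, 12, 3, 9, 4, 10, 13, 5, 11, 1]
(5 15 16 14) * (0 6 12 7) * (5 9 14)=(0 6 12 7)(5 15 16)(9 14)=[6, 1, 2, 3, 4, 15, 12, 0, 8, 14, 10, 11, 7, 13, 9, 16, 5]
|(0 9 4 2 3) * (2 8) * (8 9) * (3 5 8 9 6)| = 15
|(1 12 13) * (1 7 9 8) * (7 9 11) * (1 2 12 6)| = |(1 6)(2 12 13 9 8)(7 11)| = 10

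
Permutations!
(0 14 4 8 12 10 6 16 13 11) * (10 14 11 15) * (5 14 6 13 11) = [5, 1, 2, 3, 8, 14, 16, 7, 12, 9, 13, 0, 6, 15, 4, 10, 11] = (0 5 14 4 8 12 6 16 11)(10 13 15)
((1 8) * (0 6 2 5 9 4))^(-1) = (0 4 9 5 2 6)(1 8)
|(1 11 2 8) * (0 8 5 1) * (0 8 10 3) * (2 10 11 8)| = |(0 11 10 3)(1 8 2 5)| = 4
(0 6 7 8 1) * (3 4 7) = (0 6 3 4 7 8 1) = [6, 0, 2, 4, 7, 5, 3, 8, 1]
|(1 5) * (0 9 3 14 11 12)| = |(0 9 3 14 11 12)(1 5)| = 6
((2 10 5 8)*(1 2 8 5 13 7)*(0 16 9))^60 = ((0 16 9)(1 2 10 13 7))^60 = (16)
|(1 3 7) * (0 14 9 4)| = 12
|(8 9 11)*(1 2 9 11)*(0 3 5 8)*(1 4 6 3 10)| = 11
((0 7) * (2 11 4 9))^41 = (0 7)(2 11 4 9)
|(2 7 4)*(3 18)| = |(2 7 4)(3 18)| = 6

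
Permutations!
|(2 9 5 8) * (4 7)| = |(2 9 5 8)(4 7)| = 4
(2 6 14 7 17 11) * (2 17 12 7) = (2 6 14)(7 12)(11 17) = [0, 1, 6, 3, 4, 5, 14, 12, 8, 9, 10, 17, 7, 13, 2, 15, 16, 11]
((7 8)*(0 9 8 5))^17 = ((0 9 8 7 5))^17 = (0 8 5 9 7)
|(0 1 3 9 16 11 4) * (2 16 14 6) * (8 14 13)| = |(0 1 3 9 13 8 14 6 2 16 11 4)| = 12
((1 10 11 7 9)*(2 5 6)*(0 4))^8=(1 7 10 9 11)(2 6 5)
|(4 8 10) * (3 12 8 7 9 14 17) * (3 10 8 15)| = 6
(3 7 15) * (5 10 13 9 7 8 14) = [0, 1, 2, 8, 4, 10, 6, 15, 14, 7, 13, 11, 12, 9, 5, 3] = (3 8 14 5 10 13 9 7 15)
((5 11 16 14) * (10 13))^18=(5 16)(11 14)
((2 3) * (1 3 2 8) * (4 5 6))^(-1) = (1 8 3)(4 6 5)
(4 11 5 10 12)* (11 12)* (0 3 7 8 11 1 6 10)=(0 3 7 8 11 5)(1 6 10)(4 12)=[3, 6, 2, 7, 12, 0, 10, 8, 11, 9, 1, 5, 4]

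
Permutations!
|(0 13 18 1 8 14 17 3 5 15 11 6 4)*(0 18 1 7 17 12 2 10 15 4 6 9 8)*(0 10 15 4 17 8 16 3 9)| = 65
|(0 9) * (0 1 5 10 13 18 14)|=8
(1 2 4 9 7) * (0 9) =[9, 2, 4, 3, 0, 5, 6, 1, 8, 7] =(0 9 7 1 2 4)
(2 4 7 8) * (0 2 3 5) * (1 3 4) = (0 2 1 3 5)(4 7 8) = [2, 3, 1, 5, 7, 0, 6, 8, 4]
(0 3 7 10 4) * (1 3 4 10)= (10)(0 4)(1 3 7)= [4, 3, 2, 7, 0, 5, 6, 1, 8, 9, 10]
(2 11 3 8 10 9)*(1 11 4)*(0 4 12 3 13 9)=(0 4 1 11 13 9 2 12 3 8 10)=[4, 11, 12, 8, 1, 5, 6, 7, 10, 2, 0, 13, 3, 9]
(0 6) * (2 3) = (0 6)(2 3) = [6, 1, 3, 2, 4, 5, 0]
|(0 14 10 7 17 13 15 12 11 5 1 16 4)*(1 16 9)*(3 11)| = |(0 14 10 7 17 13 15 12 3 11 5 16 4)(1 9)| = 26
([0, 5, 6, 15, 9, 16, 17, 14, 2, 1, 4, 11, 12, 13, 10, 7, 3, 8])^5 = (1 7)(2 6 17 8)(3 4)(5 14)(9 15)(10 16)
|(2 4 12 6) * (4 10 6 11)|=|(2 10 6)(4 12 11)|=3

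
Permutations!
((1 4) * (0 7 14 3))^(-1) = ((0 7 14 3)(1 4))^(-1) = (0 3 14 7)(1 4)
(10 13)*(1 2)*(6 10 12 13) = (1 2)(6 10)(12 13) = [0, 2, 1, 3, 4, 5, 10, 7, 8, 9, 6, 11, 13, 12]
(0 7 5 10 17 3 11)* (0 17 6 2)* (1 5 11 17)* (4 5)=[7, 4, 0, 17, 5, 10, 2, 11, 8, 9, 6, 1, 12, 13, 14, 15, 16, 3]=(0 7 11 1 4 5 10 6 2)(3 17)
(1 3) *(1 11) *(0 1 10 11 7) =(0 1 3 7)(10 11) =[1, 3, 2, 7, 4, 5, 6, 0, 8, 9, 11, 10]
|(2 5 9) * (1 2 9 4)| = 4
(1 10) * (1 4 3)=(1 10 4 3)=[0, 10, 2, 1, 3, 5, 6, 7, 8, 9, 4]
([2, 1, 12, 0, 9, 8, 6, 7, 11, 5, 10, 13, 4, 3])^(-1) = [3, 1, 0, 13, 12, 9, 6, 7, 5, 4, 10, 8, 2, 11]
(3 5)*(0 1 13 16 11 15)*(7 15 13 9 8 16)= (0 1 9 8 16 11 13 7 15)(3 5)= [1, 9, 2, 5, 4, 3, 6, 15, 16, 8, 10, 13, 12, 7, 14, 0, 11]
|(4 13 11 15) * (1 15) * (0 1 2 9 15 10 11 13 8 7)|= |(0 1 10 11 2 9 15 4 8 7)|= 10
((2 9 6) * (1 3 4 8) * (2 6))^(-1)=(1 8 4 3)(2 9)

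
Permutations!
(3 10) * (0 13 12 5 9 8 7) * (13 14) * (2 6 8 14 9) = [9, 1, 6, 10, 4, 2, 8, 0, 7, 14, 3, 11, 5, 12, 13] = (0 9 14 13 12 5 2 6 8 7)(3 10)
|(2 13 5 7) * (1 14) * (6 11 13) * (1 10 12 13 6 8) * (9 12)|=|(1 14 10 9 12 13 5 7 2 8)(6 11)|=10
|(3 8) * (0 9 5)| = |(0 9 5)(3 8)| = 6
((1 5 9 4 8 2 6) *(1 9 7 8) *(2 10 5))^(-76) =((1 2 6 9 4)(5 7 8 10))^(-76) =(10)(1 4 9 6 2)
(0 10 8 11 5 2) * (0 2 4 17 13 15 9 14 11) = (0 10 8)(4 17 13 15 9 14 11 5) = [10, 1, 2, 3, 17, 4, 6, 7, 0, 14, 8, 5, 12, 15, 11, 9, 16, 13]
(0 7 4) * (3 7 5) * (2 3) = (0 5 2 3 7 4) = [5, 1, 3, 7, 0, 2, 6, 4]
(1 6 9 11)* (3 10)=(1 6 9 11)(3 10)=[0, 6, 2, 10, 4, 5, 9, 7, 8, 11, 3, 1]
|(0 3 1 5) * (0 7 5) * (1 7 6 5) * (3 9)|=|(0 9 3 7 1)(5 6)|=10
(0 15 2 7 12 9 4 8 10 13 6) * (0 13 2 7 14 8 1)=(0 15 7 12 9 4 1)(2 14 8 10)(6 13)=[15, 0, 14, 3, 1, 5, 13, 12, 10, 4, 2, 11, 9, 6, 8, 7]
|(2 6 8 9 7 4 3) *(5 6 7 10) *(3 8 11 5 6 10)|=12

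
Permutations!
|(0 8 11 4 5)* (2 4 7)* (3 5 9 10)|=|(0 8 11 7 2 4 9 10 3 5)|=10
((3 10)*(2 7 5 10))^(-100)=((2 7 5 10 3))^(-100)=(10)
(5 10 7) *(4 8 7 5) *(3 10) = (3 10 5)(4 8 7) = [0, 1, 2, 10, 8, 3, 6, 4, 7, 9, 5]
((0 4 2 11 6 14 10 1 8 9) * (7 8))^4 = (0 6 7 4 14 8 2 10 9 11 1)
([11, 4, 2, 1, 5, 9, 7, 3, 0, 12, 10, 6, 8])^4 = (0 3 9 11 1 12 6 4 8 7 5)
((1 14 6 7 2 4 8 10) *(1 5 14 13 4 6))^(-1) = (1 14 5 10 8 4 13)(2 7 6)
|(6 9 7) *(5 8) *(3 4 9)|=10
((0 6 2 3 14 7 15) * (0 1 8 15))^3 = ((0 6 2 3 14 7)(1 8 15))^3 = (15)(0 3)(2 7)(6 14)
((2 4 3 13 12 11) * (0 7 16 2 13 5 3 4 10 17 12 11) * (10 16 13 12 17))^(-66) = (17)(0 12 11 13 7)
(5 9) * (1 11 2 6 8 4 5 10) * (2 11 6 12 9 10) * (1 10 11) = (1 6 8 4 5 11)(2 12 9) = [0, 6, 12, 3, 5, 11, 8, 7, 4, 2, 10, 1, 9]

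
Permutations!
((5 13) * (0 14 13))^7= (0 5 13 14)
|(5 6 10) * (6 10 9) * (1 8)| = |(1 8)(5 10)(6 9)| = 2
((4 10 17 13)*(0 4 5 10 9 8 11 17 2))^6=(0 13 9 10 11)(2 17 4 5 8)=((0 4 9 8 11 17 13 5 10 2))^6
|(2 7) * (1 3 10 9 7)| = |(1 3 10 9 7 2)| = 6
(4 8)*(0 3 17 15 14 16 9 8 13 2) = [3, 1, 0, 17, 13, 5, 6, 7, 4, 8, 10, 11, 12, 2, 16, 14, 9, 15] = (0 3 17 15 14 16 9 8 4 13 2)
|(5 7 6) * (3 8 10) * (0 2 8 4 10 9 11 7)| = |(0 2 8 9 11 7 6 5)(3 4 10)| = 24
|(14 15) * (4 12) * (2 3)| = 2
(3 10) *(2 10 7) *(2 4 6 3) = [0, 1, 10, 7, 6, 5, 3, 4, 8, 9, 2] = (2 10)(3 7 4 6)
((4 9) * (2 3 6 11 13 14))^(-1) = ((2 3 6 11 13 14)(4 9))^(-1) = (2 14 13 11 6 3)(4 9)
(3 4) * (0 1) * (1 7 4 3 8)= (0 7 4 8 1)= [7, 0, 2, 3, 8, 5, 6, 4, 1]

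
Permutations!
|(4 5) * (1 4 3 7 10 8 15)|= |(1 4 5 3 7 10 8 15)|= 8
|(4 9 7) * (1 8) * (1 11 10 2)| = 15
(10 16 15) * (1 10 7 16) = (1 10)(7 16 15) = [0, 10, 2, 3, 4, 5, 6, 16, 8, 9, 1, 11, 12, 13, 14, 7, 15]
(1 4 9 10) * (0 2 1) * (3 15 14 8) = [2, 4, 1, 15, 9, 5, 6, 7, 3, 10, 0, 11, 12, 13, 8, 14] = (0 2 1 4 9 10)(3 15 14 8)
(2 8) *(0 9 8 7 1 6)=(0 9 8 2 7 1 6)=[9, 6, 7, 3, 4, 5, 0, 1, 2, 8]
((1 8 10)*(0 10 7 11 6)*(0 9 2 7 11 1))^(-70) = (11)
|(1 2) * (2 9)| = |(1 9 2)| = 3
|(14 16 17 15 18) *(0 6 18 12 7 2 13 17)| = 30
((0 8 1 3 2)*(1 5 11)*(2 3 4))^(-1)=(0 2 4 1 11 5 8)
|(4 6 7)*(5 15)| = 6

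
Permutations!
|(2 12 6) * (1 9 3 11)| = 12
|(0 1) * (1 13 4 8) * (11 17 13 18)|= |(0 18 11 17 13 4 8 1)|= 8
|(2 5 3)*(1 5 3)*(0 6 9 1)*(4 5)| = |(0 6 9 1 4 5)(2 3)| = 6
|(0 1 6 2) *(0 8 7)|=|(0 1 6 2 8 7)|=6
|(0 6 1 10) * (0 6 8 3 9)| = 12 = |(0 8 3 9)(1 10 6)|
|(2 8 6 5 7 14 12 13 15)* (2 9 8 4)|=18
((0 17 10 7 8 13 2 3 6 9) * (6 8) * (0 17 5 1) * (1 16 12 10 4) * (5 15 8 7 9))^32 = ((0 15 8 13 2 3 7 6 5 16 12 10 9 17 4 1))^32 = (17)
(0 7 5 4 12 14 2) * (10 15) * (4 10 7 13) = [13, 1, 0, 3, 12, 10, 6, 5, 8, 9, 15, 11, 14, 4, 2, 7] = (0 13 4 12 14 2)(5 10 15 7)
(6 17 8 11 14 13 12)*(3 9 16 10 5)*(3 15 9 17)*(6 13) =[0, 1, 2, 17, 4, 15, 3, 7, 11, 16, 5, 14, 13, 12, 6, 9, 10, 8] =(3 17 8 11 14 6)(5 15 9 16 10)(12 13)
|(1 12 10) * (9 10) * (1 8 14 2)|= 7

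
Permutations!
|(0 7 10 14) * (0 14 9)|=|(14)(0 7 10 9)|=4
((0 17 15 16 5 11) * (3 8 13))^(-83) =(0 17 15 16 5 11)(3 8 13)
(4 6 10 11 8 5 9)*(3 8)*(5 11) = (3 8 11)(4 6 10 5 9) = [0, 1, 2, 8, 6, 9, 10, 7, 11, 4, 5, 3]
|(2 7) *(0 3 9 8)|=|(0 3 9 8)(2 7)|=4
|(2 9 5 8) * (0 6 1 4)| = 4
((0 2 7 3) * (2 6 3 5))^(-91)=(0 3 6)(2 5 7)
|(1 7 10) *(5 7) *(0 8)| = 4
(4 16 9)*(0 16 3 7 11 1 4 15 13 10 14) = (0 16 9 15 13 10 14)(1 4 3 7 11) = [16, 4, 2, 7, 3, 5, 6, 11, 8, 15, 14, 1, 12, 10, 0, 13, 9]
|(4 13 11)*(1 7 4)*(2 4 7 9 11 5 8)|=|(1 9 11)(2 4 13 5 8)|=15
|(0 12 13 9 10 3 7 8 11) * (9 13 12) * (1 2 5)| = |(13)(0 9 10 3 7 8 11)(1 2 5)| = 21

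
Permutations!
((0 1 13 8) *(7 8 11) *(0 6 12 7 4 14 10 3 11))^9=(3 10 14 4 11)(6 12 7 8)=((0 1 13)(3 11 4 14 10)(6 12 7 8))^9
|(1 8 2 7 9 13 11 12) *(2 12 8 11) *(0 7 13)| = 12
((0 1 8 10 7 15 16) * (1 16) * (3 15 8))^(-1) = (0 16)(1 15 3)(7 10 8)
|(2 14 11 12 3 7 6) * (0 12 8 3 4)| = 21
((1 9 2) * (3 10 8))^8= (1 2 9)(3 8 10)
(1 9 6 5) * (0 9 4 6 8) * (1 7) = (0 9 8)(1 4 6 5 7) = [9, 4, 2, 3, 6, 7, 5, 1, 0, 8]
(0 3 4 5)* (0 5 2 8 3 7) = (0 7)(2 8 3 4) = [7, 1, 8, 4, 2, 5, 6, 0, 3]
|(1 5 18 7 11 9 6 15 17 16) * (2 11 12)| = |(1 5 18 7 12 2 11 9 6 15 17 16)| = 12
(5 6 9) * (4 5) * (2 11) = (2 11)(4 5 6 9) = [0, 1, 11, 3, 5, 6, 9, 7, 8, 4, 10, 2]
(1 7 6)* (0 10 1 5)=(0 10 1 7 6 5)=[10, 7, 2, 3, 4, 0, 5, 6, 8, 9, 1]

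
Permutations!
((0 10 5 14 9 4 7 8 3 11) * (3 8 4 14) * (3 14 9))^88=((0 10 5 14 3 11)(4 7))^88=(0 3 5)(10 11 14)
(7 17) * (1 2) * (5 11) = (1 2)(5 11)(7 17) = [0, 2, 1, 3, 4, 11, 6, 17, 8, 9, 10, 5, 12, 13, 14, 15, 16, 7]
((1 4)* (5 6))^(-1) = (1 4)(5 6)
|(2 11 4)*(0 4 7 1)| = 6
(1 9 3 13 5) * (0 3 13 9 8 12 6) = (0 3 9 13 5 1 8 12 6) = [3, 8, 2, 9, 4, 1, 0, 7, 12, 13, 10, 11, 6, 5]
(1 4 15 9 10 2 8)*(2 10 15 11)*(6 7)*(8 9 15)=[0, 4, 9, 3, 11, 5, 7, 6, 1, 8, 10, 2, 12, 13, 14, 15]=(15)(1 4 11 2 9 8)(6 7)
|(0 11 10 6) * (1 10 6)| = |(0 11 6)(1 10)| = 6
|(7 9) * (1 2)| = 2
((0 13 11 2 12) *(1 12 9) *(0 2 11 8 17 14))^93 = ((0 13 8 17 14)(1 12 2 9))^93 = (0 17 13 14 8)(1 12 2 9)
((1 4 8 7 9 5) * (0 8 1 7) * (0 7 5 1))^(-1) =((0 8 7 9 1 4))^(-1) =(0 4 1 9 7 8)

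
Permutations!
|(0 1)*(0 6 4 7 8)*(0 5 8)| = 10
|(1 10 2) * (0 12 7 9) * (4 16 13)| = 12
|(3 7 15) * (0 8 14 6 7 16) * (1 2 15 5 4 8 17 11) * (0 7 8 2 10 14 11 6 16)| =15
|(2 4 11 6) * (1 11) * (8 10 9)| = 15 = |(1 11 6 2 4)(8 10 9)|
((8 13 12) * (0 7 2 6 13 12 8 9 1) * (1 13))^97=((0 7 2 6 1)(8 12 9 13))^97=(0 2 1 7 6)(8 12 9 13)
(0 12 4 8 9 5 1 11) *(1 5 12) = (0 1 11)(4 8 9 12) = [1, 11, 2, 3, 8, 5, 6, 7, 9, 12, 10, 0, 4]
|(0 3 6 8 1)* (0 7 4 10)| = 8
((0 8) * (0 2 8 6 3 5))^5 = ((0 6 3 5)(2 8))^5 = (0 6 3 5)(2 8)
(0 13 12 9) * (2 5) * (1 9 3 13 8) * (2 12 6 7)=(0 8 1 9)(2 5 12 3 13 6 7)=[8, 9, 5, 13, 4, 12, 7, 2, 1, 0, 10, 11, 3, 6]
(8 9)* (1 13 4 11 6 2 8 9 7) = (1 13 4 11 6 2 8 7) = [0, 13, 8, 3, 11, 5, 2, 1, 7, 9, 10, 6, 12, 4]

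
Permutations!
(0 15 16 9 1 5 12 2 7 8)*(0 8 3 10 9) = (0 15 16)(1 5 12 2 7 3 10 9) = [15, 5, 7, 10, 4, 12, 6, 3, 8, 1, 9, 11, 2, 13, 14, 16, 0]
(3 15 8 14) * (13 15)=(3 13 15 8 14)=[0, 1, 2, 13, 4, 5, 6, 7, 14, 9, 10, 11, 12, 15, 3, 8]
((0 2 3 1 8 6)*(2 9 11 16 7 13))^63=((0 9 11 16 7 13 2 3 1 8 6))^63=(0 1 13 11 6 3 7 9 8 2 16)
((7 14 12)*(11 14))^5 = ((7 11 14 12))^5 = (7 11 14 12)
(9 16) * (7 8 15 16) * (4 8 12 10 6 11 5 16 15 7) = (4 8 7 12 10 6 11 5 16 9) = [0, 1, 2, 3, 8, 16, 11, 12, 7, 4, 6, 5, 10, 13, 14, 15, 9]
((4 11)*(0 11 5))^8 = ((0 11 4 5))^8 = (11)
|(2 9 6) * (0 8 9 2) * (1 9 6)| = |(0 8 6)(1 9)| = 6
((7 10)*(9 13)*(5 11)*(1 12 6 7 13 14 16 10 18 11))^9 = (1 6 18 5 12 7 11)(9 13 10 16 14)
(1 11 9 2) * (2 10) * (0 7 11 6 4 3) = [7, 6, 1, 0, 3, 5, 4, 11, 8, 10, 2, 9] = (0 7 11 9 10 2 1 6 4 3)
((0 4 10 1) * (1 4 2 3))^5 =((0 2 3 1)(4 10))^5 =(0 2 3 1)(4 10)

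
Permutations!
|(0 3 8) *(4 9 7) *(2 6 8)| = 15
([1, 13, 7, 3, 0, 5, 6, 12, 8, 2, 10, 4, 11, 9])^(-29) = [11, 4, 13, 3, 12, 5, 6, 9, 8, 1, 10, 7, 2, 0]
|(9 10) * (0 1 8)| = 6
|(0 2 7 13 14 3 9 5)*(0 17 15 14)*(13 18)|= |(0 2 7 18 13)(3 9 5 17 15 14)|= 30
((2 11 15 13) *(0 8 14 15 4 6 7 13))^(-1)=(0 15 14 8)(2 13 7 6 4 11)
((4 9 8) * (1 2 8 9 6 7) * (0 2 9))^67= ((0 2 8 4 6 7 1 9))^67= (0 4 1 2 6 9 8 7)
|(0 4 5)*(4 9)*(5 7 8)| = 6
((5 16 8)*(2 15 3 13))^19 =(2 13 3 15)(5 16 8)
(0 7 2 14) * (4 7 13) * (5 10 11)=[13, 1, 14, 3, 7, 10, 6, 2, 8, 9, 11, 5, 12, 4, 0]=(0 13 4 7 2 14)(5 10 11)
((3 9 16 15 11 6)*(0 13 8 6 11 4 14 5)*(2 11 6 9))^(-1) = ((0 13 8 9 16 15 4 14 5)(2 11 6 3))^(-1) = (0 5 14 4 15 16 9 8 13)(2 3 6 11)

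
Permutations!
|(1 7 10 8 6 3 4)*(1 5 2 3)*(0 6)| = 12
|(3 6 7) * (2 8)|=6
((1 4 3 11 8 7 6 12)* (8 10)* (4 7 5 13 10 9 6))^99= (1 3 6 7 11 12 4 9)(5 8 10 13)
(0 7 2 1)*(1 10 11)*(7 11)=(0 11 1)(2 10 7)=[11, 0, 10, 3, 4, 5, 6, 2, 8, 9, 7, 1]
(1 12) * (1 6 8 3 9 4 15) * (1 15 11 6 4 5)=(15)(1 12 4 11 6 8 3 9 5)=[0, 12, 2, 9, 11, 1, 8, 7, 3, 5, 10, 6, 4, 13, 14, 15]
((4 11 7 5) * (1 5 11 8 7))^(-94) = (1 4 7)(5 8 11)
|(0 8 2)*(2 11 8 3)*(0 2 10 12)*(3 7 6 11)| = 8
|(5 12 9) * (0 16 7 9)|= 6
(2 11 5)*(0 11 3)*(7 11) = (0 7 11 5 2 3) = [7, 1, 3, 0, 4, 2, 6, 11, 8, 9, 10, 5]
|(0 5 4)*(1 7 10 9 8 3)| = 6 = |(0 5 4)(1 7 10 9 8 3)|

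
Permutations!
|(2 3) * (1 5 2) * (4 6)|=4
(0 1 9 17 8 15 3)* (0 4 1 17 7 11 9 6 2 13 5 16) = (0 17 8 15 3 4 1 6 2 13 5 16)(7 11 9) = [17, 6, 13, 4, 1, 16, 2, 11, 15, 7, 10, 9, 12, 5, 14, 3, 0, 8]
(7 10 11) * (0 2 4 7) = [2, 1, 4, 3, 7, 5, 6, 10, 8, 9, 11, 0] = (0 2 4 7 10 11)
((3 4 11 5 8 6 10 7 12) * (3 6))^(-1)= (3 8 5 11 4)(6 12 7 10)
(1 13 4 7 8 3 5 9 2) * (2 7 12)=(1 13 4 12 2)(3 5 9 7 8)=[0, 13, 1, 5, 12, 9, 6, 8, 3, 7, 10, 11, 2, 4]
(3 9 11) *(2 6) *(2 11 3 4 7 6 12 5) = (2 12 5)(3 9)(4 7 6 11) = [0, 1, 12, 9, 7, 2, 11, 6, 8, 3, 10, 4, 5]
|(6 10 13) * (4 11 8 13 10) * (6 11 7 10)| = |(4 7 10 6)(8 13 11)| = 12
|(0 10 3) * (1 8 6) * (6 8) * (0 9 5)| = |(0 10 3 9 5)(1 6)| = 10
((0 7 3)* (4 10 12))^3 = (12)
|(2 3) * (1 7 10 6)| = |(1 7 10 6)(2 3)| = 4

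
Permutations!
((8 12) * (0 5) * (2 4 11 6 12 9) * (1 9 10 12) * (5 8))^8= ((0 8 10 12 5)(1 9 2 4 11 6))^8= (0 12 8 5 10)(1 2 11)(4 6 9)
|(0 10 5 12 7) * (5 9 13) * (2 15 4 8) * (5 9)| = 20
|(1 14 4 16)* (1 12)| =5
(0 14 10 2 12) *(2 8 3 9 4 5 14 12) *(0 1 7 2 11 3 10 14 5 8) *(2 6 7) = (14)(0 12 1 2 11 3 9 4 8 10)(6 7) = [12, 2, 11, 9, 8, 5, 7, 6, 10, 4, 0, 3, 1, 13, 14]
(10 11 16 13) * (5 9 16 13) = (5 9 16)(10 11 13) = [0, 1, 2, 3, 4, 9, 6, 7, 8, 16, 11, 13, 12, 10, 14, 15, 5]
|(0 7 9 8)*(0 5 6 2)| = |(0 7 9 8 5 6 2)| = 7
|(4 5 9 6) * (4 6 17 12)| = 5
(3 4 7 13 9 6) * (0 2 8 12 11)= (0 2 8 12 11)(3 4 7 13 9 6)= [2, 1, 8, 4, 7, 5, 3, 13, 12, 6, 10, 0, 11, 9]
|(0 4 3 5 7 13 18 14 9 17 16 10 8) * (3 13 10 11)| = |(0 4 13 18 14 9 17 16 11 3 5 7 10 8)| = 14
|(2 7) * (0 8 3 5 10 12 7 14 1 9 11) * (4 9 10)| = |(0 8 3 5 4 9 11)(1 10 12 7 2 14)| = 42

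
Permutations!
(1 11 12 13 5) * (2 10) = (1 11 12 13 5)(2 10) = [0, 11, 10, 3, 4, 1, 6, 7, 8, 9, 2, 12, 13, 5]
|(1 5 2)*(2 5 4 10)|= 4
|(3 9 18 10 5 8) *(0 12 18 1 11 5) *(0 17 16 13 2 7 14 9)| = |(0 12 18 10 17 16 13 2 7 14 9 1 11 5 8 3)| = 16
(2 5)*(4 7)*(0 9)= (0 9)(2 5)(4 7)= [9, 1, 5, 3, 7, 2, 6, 4, 8, 0]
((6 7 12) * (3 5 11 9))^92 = (6 12 7)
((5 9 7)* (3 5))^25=(3 5 9 7)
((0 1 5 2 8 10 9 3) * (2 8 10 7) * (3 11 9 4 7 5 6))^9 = ((0 1 6 3)(2 10 4 7)(5 8)(9 11))^9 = (0 1 6 3)(2 10 4 7)(5 8)(9 11)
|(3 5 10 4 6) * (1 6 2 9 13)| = 9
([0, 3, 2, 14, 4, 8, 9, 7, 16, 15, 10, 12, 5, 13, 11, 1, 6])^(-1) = [0, 15, 2, 1, 4, 12, 16, 7, 5, 6, 10, 14, 11, 13, 3, 9, 8]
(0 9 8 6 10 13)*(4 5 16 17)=(0 9 8 6 10 13)(4 5 16 17)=[9, 1, 2, 3, 5, 16, 10, 7, 6, 8, 13, 11, 12, 0, 14, 15, 17, 4]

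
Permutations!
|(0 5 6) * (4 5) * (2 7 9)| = |(0 4 5 6)(2 7 9)| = 12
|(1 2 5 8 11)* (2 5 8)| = 5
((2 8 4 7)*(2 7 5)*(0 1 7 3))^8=(8)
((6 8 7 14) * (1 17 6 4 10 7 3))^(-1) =(1 3 8 6 17)(4 14 7 10)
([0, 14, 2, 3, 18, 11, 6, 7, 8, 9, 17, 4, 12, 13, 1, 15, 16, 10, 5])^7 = [0, 14, 2, 3, 11, 18, 6, 7, 8, 9, 17, 5, 12, 13, 1, 15, 16, 10, 4]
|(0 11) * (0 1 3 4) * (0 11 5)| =|(0 5)(1 3 4 11)| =4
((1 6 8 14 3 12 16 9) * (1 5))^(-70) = ((1 6 8 14 3 12 16 9 5))^(-70) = (1 8 3 16 5 6 14 12 9)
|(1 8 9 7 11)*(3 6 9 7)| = 12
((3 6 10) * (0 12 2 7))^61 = (0 12 2 7)(3 6 10)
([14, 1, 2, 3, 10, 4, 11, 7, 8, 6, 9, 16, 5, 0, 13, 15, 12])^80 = (16)(0 13 14)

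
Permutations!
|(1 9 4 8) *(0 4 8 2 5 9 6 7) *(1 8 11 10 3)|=11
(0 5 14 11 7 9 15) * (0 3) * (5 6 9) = (0 6 9 15 3)(5 14 11 7) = [6, 1, 2, 0, 4, 14, 9, 5, 8, 15, 10, 7, 12, 13, 11, 3]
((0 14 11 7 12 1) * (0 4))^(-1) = (0 4 1 12 7 11 14)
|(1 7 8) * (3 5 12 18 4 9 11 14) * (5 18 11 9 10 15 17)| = 30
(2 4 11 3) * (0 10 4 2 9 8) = (0 10 4 11 3 9 8) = [10, 1, 2, 9, 11, 5, 6, 7, 0, 8, 4, 3]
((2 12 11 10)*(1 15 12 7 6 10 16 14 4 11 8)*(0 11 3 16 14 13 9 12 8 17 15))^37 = (0 8 17 9 16 4 11 1 15 12 13 3 14)(2 7 6 10)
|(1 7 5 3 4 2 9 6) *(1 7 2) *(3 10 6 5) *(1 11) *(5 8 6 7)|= 11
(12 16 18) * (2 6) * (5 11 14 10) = [0, 1, 6, 3, 4, 11, 2, 7, 8, 9, 5, 14, 16, 13, 10, 15, 18, 17, 12] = (2 6)(5 11 14 10)(12 16 18)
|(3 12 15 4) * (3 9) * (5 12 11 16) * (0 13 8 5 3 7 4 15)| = 15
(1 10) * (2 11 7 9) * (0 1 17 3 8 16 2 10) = (0 1)(2 11 7 9 10 17 3 8 16) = [1, 0, 11, 8, 4, 5, 6, 9, 16, 10, 17, 7, 12, 13, 14, 15, 2, 3]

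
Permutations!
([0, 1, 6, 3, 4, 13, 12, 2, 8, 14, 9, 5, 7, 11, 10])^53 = (2 6 12 7)(5 11 13)(9 10 14)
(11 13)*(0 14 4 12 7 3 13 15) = (0 14 4 12 7 3 13 11 15) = [14, 1, 2, 13, 12, 5, 6, 3, 8, 9, 10, 15, 7, 11, 4, 0]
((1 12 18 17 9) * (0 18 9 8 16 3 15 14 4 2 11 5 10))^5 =(0 3 11 17 14 10 16 2 18 15 5 8 4)(1 9 12) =((0 18 17 8 16 3 15 14 4 2 11 5 10)(1 12 9))^5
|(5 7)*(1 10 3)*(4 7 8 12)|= |(1 10 3)(4 7 5 8 12)|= 15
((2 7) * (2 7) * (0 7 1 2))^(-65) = (0 2 1 7)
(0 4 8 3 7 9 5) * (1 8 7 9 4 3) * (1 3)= (0 1 8 3 9 5)(4 7)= [1, 8, 2, 9, 7, 0, 6, 4, 3, 5]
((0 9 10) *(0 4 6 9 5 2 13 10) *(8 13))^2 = (0 2 13 4 9 5 8 10 6) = ((0 5 2 8 13 10 4 6 9))^2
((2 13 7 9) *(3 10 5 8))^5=(2 13 7 9)(3 10 5 8)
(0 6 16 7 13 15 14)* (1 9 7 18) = (0 6 16 18 1 9 7 13 15 14) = [6, 9, 2, 3, 4, 5, 16, 13, 8, 7, 10, 11, 12, 15, 0, 14, 18, 17, 1]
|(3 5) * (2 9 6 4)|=|(2 9 6 4)(3 5)|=4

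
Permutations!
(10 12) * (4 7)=(4 7)(10 12)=[0, 1, 2, 3, 7, 5, 6, 4, 8, 9, 12, 11, 10]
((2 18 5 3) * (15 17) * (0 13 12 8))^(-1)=((0 13 12 8)(2 18 5 3)(15 17))^(-1)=(0 8 12 13)(2 3 5 18)(15 17)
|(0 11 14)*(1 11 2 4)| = 6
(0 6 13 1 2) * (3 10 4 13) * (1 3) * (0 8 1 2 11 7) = (0 6 2 8 1 11 7)(3 10 4 13) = [6, 11, 8, 10, 13, 5, 2, 0, 1, 9, 4, 7, 12, 3]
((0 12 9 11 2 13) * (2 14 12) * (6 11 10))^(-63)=((0 2 13)(6 11 14 12 9 10))^(-63)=(6 12)(9 11)(10 14)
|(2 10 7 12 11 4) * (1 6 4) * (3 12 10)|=|(1 6 4 2 3 12 11)(7 10)|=14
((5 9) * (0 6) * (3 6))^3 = ((0 3 6)(5 9))^3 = (5 9)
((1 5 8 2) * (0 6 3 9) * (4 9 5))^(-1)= ((0 6 3 5 8 2 1 4 9))^(-1)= (0 9 4 1 2 8 5 3 6)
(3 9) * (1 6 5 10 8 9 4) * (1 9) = (1 6 5 10 8)(3 4 9) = [0, 6, 2, 4, 9, 10, 5, 7, 1, 3, 8]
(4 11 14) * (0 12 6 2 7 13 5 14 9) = (0 12 6 2 7 13 5 14 4 11 9) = [12, 1, 7, 3, 11, 14, 2, 13, 8, 0, 10, 9, 6, 5, 4]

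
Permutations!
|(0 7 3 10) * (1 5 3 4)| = 7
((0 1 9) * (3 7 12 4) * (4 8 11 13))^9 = (3 12 11 4 7 8 13)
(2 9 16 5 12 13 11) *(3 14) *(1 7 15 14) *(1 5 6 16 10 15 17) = [0, 7, 9, 5, 4, 12, 16, 17, 8, 10, 15, 2, 13, 11, 3, 14, 6, 1] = (1 7 17)(2 9 10 15 14 3 5 12 13 11)(6 16)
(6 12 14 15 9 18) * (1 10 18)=(1 10 18 6 12 14 15 9)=[0, 10, 2, 3, 4, 5, 12, 7, 8, 1, 18, 11, 14, 13, 15, 9, 16, 17, 6]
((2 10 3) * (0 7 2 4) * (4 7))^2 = (2 3)(7 10)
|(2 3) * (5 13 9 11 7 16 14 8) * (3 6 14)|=|(2 6 14 8 5 13 9 11 7 16 3)|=11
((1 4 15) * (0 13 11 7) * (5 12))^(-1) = (0 7 11 13)(1 15 4)(5 12)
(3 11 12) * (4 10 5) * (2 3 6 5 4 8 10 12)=[0, 1, 3, 11, 12, 8, 5, 7, 10, 9, 4, 2, 6]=(2 3 11)(4 12 6 5 8 10)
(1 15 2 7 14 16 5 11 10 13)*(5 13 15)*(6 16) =(1 5 11 10 15 2 7 14 6 16 13) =[0, 5, 7, 3, 4, 11, 16, 14, 8, 9, 15, 10, 12, 1, 6, 2, 13]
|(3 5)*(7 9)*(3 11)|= |(3 5 11)(7 9)|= 6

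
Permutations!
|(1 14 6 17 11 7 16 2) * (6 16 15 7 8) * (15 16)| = |(1 14 15 7 16 2)(6 17 11 8)| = 12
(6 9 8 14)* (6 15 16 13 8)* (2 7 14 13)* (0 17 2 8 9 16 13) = (0 17 2 7 14 15 13 9 6 16 8) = [17, 1, 7, 3, 4, 5, 16, 14, 0, 6, 10, 11, 12, 9, 15, 13, 8, 2]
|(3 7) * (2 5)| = 2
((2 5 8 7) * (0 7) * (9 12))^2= ((0 7 2 5 8)(9 12))^2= (12)(0 2 8 7 5)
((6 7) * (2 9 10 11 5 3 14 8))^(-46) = ((2 9 10 11 5 3 14 8)(6 7))^(-46) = (2 10 5 14)(3 8 9 11)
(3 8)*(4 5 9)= (3 8)(4 5 9)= [0, 1, 2, 8, 5, 9, 6, 7, 3, 4]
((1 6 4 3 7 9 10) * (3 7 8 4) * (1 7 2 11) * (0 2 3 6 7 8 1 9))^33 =(0 9 4 7 11 8 1 2 10 3) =((0 2 11 9 10 8 4 3 1 7))^33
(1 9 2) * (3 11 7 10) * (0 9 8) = (0 9 2 1 8)(3 11 7 10) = [9, 8, 1, 11, 4, 5, 6, 10, 0, 2, 3, 7]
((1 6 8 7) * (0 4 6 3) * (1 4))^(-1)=((0 1 3)(4 6 8 7))^(-1)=(0 3 1)(4 7 8 6)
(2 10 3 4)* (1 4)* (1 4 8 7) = [0, 8, 10, 4, 2, 5, 6, 1, 7, 9, 3] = (1 8 7)(2 10 3 4)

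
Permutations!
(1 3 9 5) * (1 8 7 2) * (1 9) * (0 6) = [6, 3, 9, 1, 4, 8, 0, 2, 7, 5] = (0 6)(1 3)(2 9 5 8 7)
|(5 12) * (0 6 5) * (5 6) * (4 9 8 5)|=|(0 4 9 8 5 12)|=6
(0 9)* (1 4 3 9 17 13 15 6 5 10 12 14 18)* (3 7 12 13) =(0 17 3 9)(1 4 7 12 14 18)(5 10 13 15 6) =[17, 4, 2, 9, 7, 10, 5, 12, 8, 0, 13, 11, 14, 15, 18, 6, 16, 3, 1]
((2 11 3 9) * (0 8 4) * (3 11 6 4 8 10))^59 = (11)(0 9 4 3 6 10 2)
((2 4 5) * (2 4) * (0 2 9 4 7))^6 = (9)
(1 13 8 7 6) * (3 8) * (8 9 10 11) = (1 13 3 9 10 11 8 7 6) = [0, 13, 2, 9, 4, 5, 1, 6, 7, 10, 11, 8, 12, 3]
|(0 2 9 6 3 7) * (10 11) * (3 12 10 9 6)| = |(0 2 6 12 10 11 9 3 7)| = 9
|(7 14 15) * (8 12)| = 6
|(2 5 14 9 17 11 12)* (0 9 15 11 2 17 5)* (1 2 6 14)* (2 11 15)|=10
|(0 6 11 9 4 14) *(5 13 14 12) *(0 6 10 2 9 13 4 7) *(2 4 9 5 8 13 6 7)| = 24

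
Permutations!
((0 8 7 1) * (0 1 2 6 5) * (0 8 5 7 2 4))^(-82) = (0 8 6 4 5 2 7) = ((0 5 8 2 6 7 4))^(-82)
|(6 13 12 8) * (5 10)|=4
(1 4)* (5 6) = (1 4)(5 6) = [0, 4, 2, 3, 1, 6, 5]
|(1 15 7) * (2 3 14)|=3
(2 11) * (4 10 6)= (2 11)(4 10 6)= [0, 1, 11, 3, 10, 5, 4, 7, 8, 9, 6, 2]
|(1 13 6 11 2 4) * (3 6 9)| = 8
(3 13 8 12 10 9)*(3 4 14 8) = (3 13)(4 14 8 12 10 9) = [0, 1, 2, 13, 14, 5, 6, 7, 12, 4, 9, 11, 10, 3, 8]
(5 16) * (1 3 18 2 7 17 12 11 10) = (1 3 18 2 7 17 12 11 10)(5 16) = [0, 3, 7, 18, 4, 16, 6, 17, 8, 9, 1, 10, 11, 13, 14, 15, 5, 12, 2]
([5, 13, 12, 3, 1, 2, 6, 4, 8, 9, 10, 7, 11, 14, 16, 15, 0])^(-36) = (0 13 7 2 16 1 11 5 14 4 12)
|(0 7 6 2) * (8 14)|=4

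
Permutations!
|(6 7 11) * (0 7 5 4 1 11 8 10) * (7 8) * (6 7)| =6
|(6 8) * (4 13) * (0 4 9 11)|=10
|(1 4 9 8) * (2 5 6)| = |(1 4 9 8)(2 5 6)| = 12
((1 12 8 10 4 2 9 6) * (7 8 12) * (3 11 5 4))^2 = (12)(1 8 3 5 2 6 7 10 11 4 9)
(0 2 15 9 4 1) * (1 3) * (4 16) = [2, 0, 15, 1, 3, 5, 6, 7, 8, 16, 10, 11, 12, 13, 14, 9, 4] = (0 2 15 9 16 4 3 1)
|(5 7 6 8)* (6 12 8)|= |(5 7 12 8)|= 4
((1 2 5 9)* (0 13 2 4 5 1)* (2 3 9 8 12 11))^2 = (0 3)(1 5 12 2 4 8 11)(9 13) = ((0 13 3 9)(1 4 5 8 12 11 2))^2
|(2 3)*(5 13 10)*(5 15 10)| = 2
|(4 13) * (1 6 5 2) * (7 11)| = |(1 6 5 2)(4 13)(7 11)| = 4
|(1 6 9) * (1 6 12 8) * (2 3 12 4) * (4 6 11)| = 9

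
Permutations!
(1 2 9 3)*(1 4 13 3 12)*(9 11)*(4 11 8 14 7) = [0, 2, 8, 11, 13, 5, 6, 4, 14, 12, 10, 9, 1, 3, 7] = (1 2 8 14 7 4 13 3 11 9 12)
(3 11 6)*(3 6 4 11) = (4 11) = [0, 1, 2, 3, 11, 5, 6, 7, 8, 9, 10, 4]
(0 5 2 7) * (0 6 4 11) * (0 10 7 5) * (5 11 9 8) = (2 11 10 7 6 4 9 8 5) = [0, 1, 11, 3, 9, 2, 4, 6, 5, 8, 7, 10]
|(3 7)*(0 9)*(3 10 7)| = 2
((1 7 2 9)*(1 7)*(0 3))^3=((0 3)(2 9 7))^3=(9)(0 3)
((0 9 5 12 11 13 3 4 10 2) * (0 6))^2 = ((0 9 5 12 11 13 3 4 10 2 6))^2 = (0 5 11 3 10 6 9 12 13 4 2)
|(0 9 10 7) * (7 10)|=3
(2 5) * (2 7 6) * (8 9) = (2 5 7 6)(8 9) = [0, 1, 5, 3, 4, 7, 2, 6, 9, 8]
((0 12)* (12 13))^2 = ((0 13 12))^2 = (0 12 13)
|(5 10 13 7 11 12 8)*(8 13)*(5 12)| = |(5 10 8 12 13 7 11)| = 7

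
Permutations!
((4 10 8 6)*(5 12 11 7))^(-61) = ((4 10 8 6)(5 12 11 7))^(-61) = (4 6 8 10)(5 7 11 12)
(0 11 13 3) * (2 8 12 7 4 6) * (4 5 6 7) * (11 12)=(0 12 4 7 5 6 2 8 11 13 3)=[12, 1, 8, 0, 7, 6, 2, 5, 11, 9, 10, 13, 4, 3]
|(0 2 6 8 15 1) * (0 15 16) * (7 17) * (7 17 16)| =6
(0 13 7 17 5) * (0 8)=(0 13 7 17 5 8)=[13, 1, 2, 3, 4, 8, 6, 17, 0, 9, 10, 11, 12, 7, 14, 15, 16, 5]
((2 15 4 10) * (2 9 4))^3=((2 15)(4 10 9))^3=(2 15)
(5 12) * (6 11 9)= (5 12)(6 11 9)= [0, 1, 2, 3, 4, 12, 11, 7, 8, 6, 10, 9, 5]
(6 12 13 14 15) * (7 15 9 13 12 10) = (6 10 7 15)(9 13 14) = [0, 1, 2, 3, 4, 5, 10, 15, 8, 13, 7, 11, 12, 14, 9, 6]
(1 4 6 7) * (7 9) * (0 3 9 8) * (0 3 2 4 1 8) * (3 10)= (0 2 4 6)(3 9 7 8 10)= [2, 1, 4, 9, 6, 5, 0, 8, 10, 7, 3]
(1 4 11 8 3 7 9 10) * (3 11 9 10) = (1 4 9 3 7 10)(8 11) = [0, 4, 2, 7, 9, 5, 6, 10, 11, 3, 1, 8]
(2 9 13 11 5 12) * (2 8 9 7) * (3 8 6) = (2 7)(3 8 9 13 11 5 12 6) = [0, 1, 7, 8, 4, 12, 3, 2, 9, 13, 10, 5, 6, 11]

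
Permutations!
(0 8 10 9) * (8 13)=[13, 1, 2, 3, 4, 5, 6, 7, 10, 0, 9, 11, 12, 8]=(0 13 8 10 9)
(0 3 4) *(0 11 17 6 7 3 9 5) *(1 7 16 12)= (0 9 5)(1 7 3 4 11 17 6 16 12)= [9, 7, 2, 4, 11, 0, 16, 3, 8, 5, 10, 17, 1, 13, 14, 15, 12, 6]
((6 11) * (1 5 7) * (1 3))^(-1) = ((1 5 7 3)(6 11))^(-1) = (1 3 7 5)(6 11)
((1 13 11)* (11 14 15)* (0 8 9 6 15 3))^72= ((0 8 9 6 15 11 1 13 14 3))^72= (0 9 15 1 14)(3 8 6 11 13)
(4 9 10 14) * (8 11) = (4 9 10 14)(8 11) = [0, 1, 2, 3, 9, 5, 6, 7, 11, 10, 14, 8, 12, 13, 4]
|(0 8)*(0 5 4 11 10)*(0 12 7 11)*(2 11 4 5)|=8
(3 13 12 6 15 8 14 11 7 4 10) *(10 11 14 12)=(3 13 10)(4 11 7)(6 15 8 12)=[0, 1, 2, 13, 11, 5, 15, 4, 12, 9, 3, 7, 6, 10, 14, 8]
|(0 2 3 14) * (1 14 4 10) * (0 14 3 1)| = |(14)(0 2 1 3 4 10)| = 6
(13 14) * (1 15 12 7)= (1 15 12 7)(13 14)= [0, 15, 2, 3, 4, 5, 6, 1, 8, 9, 10, 11, 7, 14, 13, 12]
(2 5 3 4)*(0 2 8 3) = (0 2 5)(3 4 8) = [2, 1, 5, 4, 8, 0, 6, 7, 3]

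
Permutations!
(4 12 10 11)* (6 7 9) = (4 12 10 11)(6 7 9) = [0, 1, 2, 3, 12, 5, 7, 9, 8, 6, 11, 4, 10]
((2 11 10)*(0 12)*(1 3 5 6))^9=((0 12)(1 3 5 6)(2 11 10))^9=(0 12)(1 3 5 6)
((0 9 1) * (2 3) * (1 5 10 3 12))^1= (0 9 5 10 3 2 12 1)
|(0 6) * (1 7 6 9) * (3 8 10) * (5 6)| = |(0 9 1 7 5 6)(3 8 10)| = 6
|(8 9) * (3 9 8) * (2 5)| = 2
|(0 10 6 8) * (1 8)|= |(0 10 6 1 8)|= 5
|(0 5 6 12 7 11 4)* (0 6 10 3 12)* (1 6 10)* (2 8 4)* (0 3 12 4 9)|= 13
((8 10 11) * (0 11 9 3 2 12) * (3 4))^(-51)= ((0 11 8 10 9 4 3 2 12))^(-51)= (0 10 3)(2 11 9)(4 12 8)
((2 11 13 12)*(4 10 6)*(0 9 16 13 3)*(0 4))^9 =((0 9 16 13 12 2 11 3 4 10 6))^9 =(0 10 3 2 13 9 6 4 11 12 16)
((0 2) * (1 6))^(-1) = (0 2)(1 6)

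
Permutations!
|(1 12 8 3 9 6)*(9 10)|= |(1 12 8 3 10 9 6)|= 7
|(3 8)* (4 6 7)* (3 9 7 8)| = 5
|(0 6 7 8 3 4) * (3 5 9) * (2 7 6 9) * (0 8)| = |(0 9 3 4 8 5 2 7)| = 8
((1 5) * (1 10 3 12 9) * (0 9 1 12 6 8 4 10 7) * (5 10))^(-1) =((0 9 12 1 10 3 6 8 4 5 7))^(-1) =(0 7 5 4 8 6 3 10 1 12 9)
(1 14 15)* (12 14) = (1 12 14 15) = [0, 12, 2, 3, 4, 5, 6, 7, 8, 9, 10, 11, 14, 13, 15, 1]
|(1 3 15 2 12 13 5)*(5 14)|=|(1 3 15 2 12 13 14 5)|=8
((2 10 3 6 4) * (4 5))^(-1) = ((2 10 3 6 5 4))^(-1) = (2 4 5 6 3 10)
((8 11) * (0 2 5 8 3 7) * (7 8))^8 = ((0 2 5 7)(3 8 11))^8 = (3 11 8)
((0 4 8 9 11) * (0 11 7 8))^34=(11)(7 8 9)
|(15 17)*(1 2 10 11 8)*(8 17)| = |(1 2 10 11 17 15 8)| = 7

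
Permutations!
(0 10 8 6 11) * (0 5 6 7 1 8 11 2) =[10, 8, 0, 3, 4, 6, 2, 1, 7, 9, 11, 5] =(0 10 11 5 6 2)(1 8 7)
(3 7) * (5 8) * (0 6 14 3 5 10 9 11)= (0 6 14 3 7 5 8 10 9 11)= [6, 1, 2, 7, 4, 8, 14, 5, 10, 11, 9, 0, 12, 13, 3]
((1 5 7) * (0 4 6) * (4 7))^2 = ((0 7 1 5 4 6))^2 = (0 1 4)(5 6 7)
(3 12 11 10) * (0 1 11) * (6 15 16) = (0 1 11 10 3 12)(6 15 16) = [1, 11, 2, 12, 4, 5, 15, 7, 8, 9, 3, 10, 0, 13, 14, 16, 6]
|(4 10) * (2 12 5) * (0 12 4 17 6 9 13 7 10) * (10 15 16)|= 40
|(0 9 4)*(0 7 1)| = 5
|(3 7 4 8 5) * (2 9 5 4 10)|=6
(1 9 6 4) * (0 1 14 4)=(0 1 9 6)(4 14)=[1, 9, 2, 3, 14, 5, 0, 7, 8, 6, 10, 11, 12, 13, 4]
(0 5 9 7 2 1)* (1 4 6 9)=(0 5 1)(2 4 6 9 7)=[5, 0, 4, 3, 6, 1, 9, 2, 8, 7]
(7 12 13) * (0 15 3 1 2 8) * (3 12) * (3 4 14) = (0 15 12 13 7 4 14 3 1 2 8) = [15, 2, 8, 1, 14, 5, 6, 4, 0, 9, 10, 11, 13, 7, 3, 12]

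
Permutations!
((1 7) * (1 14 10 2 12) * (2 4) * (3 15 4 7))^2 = (1 15 2)(3 4 12)(7 10 14)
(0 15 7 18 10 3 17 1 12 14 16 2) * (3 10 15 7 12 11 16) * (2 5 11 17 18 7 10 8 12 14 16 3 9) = (0 10 8 12 16 5 11 3 18 15 14 9 2)(1 17) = [10, 17, 0, 18, 4, 11, 6, 7, 12, 2, 8, 3, 16, 13, 9, 14, 5, 1, 15]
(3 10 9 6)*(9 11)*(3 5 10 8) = (3 8)(5 10 11 9 6) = [0, 1, 2, 8, 4, 10, 5, 7, 3, 6, 11, 9]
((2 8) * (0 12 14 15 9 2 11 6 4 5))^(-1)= (0 5 4 6 11 8 2 9 15 14 12)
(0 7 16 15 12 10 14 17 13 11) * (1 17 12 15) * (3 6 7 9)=(0 9 3 6 7 16 1 17 13 11)(10 14 12)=[9, 17, 2, 6, 4, 5, 7, 16, 8, 3, 14, 0, 10, 11, 12, 15, 1, 13]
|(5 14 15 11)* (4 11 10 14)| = 3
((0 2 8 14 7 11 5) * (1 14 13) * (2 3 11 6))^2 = (0 11)(1 7 2 13 14 6 8)(3 5)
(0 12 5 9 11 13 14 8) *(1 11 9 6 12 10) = (0 10 1 11 13 14 8)(5 6 12) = [10, 11, 2, 3, 4, 6, 12, 7, 0, 9, 1, 13, 5, 14, 8]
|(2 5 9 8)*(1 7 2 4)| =|(1 7 2 5 9 8 4)| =7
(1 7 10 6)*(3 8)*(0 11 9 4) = (0 11 9 4)(1 7 10 6)(3 8) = [11, 7, 2, 8, 0, 5, 1, 10, 3, 4, 6, 9]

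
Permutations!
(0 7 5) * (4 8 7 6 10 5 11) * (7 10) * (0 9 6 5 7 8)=(0 5 9 6 8 10 7 11 4)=[5, 1, 2, 3, 0, 9, 8, 11, 10, 6, 7, 4]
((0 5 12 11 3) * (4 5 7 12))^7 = ((0 7 12 11 3)(4 5))^7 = (0 12 3 7 11)(4 5)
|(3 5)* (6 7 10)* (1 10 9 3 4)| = 8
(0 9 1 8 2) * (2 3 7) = (0 9 1 8 3 7 2) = [9, 8, 0, 7, 4, 5, 6, 2, 3, 1]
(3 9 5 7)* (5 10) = (3 9 10 5 7) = [0, 1, 2, 9, 4, 7, 6, 3, 8, 10, 5]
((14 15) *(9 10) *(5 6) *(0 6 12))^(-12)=((0 6 5 12)(9 10)(14 15))^(-12)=(15)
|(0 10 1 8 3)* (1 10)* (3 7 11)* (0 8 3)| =|(0 1 3 8 7 11)| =6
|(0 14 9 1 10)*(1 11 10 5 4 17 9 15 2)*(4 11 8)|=|(0 14 15 2 1 5 11 10)(4 17 9 8)|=8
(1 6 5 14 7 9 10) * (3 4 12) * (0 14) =(0 14 7 9 10 1 6 5)(3 4 12) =[14, 6, 2, 4, 12, 0, 5, 9, 8, 10, 1, 11, 3, 13, 7]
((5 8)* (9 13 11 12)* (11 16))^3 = ((5 8)(9 13 16 11 12))^3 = (5 8)(9 11 13 12 16)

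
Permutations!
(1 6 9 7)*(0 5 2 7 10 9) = (0 5 2 7 1 6)(9 10) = [5, 6, 7, 3, 4, 2, 0, 1, 8, 10, 9]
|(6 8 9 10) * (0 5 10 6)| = |(0 5 10)(6 8 9)| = 3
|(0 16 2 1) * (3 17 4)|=12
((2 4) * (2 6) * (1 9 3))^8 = (1 3 9)(2 6 4)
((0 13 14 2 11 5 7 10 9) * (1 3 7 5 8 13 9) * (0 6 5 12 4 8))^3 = (0 5 8 2 9 12 13 11 6 4 14)(1 10 7 3)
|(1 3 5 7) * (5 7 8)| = 6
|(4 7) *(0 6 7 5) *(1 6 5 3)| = 10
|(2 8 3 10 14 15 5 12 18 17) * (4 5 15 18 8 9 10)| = 30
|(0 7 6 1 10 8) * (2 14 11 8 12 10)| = |(0 7 6 1 2 14 11 8)(10 12)| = 8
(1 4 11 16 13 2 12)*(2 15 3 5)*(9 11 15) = [0, 4, 12, 5, 15, 2, 6, 7, 8, 11, 10, 16, 1, 9, 14, 3, 13] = (1 4 15 3 5 2 12)(9 11 16 13)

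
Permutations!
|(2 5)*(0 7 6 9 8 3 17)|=|(0 7 6 9 8 3 17)(2 5)|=14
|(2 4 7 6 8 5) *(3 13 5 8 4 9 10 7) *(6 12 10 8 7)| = |(2 9 8 7 12 10 6 4 3 13 5)| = 11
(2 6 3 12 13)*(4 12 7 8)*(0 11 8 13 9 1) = [11, 0, 6, 7, 12, 5, 3, 13, 4, 1, 10, 8, 9, 2] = (0 11 8 4 12 9 1)(2 6 3 7 13)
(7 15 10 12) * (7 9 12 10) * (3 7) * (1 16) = (1 16)(3 7 15)(9 12) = [0, 16, 2, 7, 4, 5, 6, 15, 8, 12, 10, 11, 9, 13, 14, 3, 1]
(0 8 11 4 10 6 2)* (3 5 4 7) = (0 8 11 7 3 5 4 10 6 2) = [8, 1, 0, 5, 10, 4, 2, 3, 11, 9, 6, 7]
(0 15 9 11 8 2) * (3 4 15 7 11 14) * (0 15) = [7, 1, 15, 4, 0, 5, 6, 11, 2, 14, 10, 8, 12, 13, 3, 9] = (0 7 11 8 2 15 9 14 3 4)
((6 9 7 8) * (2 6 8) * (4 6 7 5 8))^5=(9)(2 7)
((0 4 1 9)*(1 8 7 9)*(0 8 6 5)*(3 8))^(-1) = ((0 4 6 5)(3 8 7 9))^(-1) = (0 5 6 4)(3 9 7 8)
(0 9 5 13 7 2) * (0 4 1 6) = (0 9 5 13 7 2 4 1 6) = [9, 6, 4, 3, 1, 13, 0, 2, 8, 5, 10, 11, 12, 7]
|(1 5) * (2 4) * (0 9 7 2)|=|(0 9 7 2 4)(1 5)|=10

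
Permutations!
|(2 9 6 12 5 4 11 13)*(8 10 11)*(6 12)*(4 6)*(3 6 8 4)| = |(2 9 12 5 8 10 11 13)(3 6)| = 8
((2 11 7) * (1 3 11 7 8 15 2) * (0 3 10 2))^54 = (0 15 8 11 3)(1 2)(7 10)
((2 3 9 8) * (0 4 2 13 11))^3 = ((0 4 2 3 9 8 13 11))^3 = (0 3 13 4 9 11 2 8)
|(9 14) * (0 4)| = 2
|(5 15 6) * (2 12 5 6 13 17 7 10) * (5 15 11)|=|(2 12 15 13 17 7 10)(5 11)|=14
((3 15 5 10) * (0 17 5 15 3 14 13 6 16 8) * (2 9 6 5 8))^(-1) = ((0 17 8)(2 9 6 16)(5 10 14 13))^(-1) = (0 8 17)(2 16 6 9)(5 13 14 10)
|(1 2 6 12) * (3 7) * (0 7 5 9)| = 20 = |(0 7 3 5 9)(1 2 6 12)|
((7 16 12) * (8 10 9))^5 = (7 12 16)(8 9 10)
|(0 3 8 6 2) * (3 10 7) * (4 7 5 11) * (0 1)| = 11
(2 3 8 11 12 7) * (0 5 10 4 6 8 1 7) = (0 5 10 4 6 8 11 12)(1 7 2 3) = [5, 7, 3, 1, 6, 10, 8, 2, 11, 9, 4, 12, 0]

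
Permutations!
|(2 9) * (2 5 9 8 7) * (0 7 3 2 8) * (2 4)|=6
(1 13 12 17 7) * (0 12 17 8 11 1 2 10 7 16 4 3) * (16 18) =(0 12 8 11 1 13 17 18 16 4 3)(2 10 7) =[12, 13, 10, 0, 3, 5, 6, 2, 11, 9, 7, 1, 8, 17, 14, 15, 4, 18, 16]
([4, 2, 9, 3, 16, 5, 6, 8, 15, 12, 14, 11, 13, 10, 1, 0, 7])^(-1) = [15, 14, 1, 3, 0, 5, 6, 16, 7, 2, 13, 11, 9, 12, 10, 8, 4]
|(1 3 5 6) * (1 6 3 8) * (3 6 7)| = |(1 8)(3 5 6 7)| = 4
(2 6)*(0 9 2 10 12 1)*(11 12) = (0 9 2 6 10 11 12 1) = [9, 0, 6, 3, 4, 5, 10, 7, 8, 2, 11, 12, 1]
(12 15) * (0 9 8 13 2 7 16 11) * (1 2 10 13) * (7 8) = (0 9 7 16 11)(1 2 8)(10 13)(12 15) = [9, 2, 8, 3, 4, 5, 6, 16, 1, 7, 13, 0, 15, 10, 14, 12, 11]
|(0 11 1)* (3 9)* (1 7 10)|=|(0 11 7 10 1)(3 9)|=10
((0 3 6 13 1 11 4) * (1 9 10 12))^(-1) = (0 4 11 1 12 10 9 13 6 3) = ((0 3 6 13 9 10 12 1 11 4))^(-1)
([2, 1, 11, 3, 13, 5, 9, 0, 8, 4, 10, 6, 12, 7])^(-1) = [7, 1, 0, 3, 9, 5, 11, 13, 8, 6, 10, 2, 12, 4]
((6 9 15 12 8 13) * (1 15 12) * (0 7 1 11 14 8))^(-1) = ((0 7 1 15 11 14 8 13 6 9 12))^(-1) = (0 12 9 6 13 8 14 11 15 1 7)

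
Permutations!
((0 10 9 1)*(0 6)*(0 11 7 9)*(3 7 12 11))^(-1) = (0 10)(1 9 7 3 6)(11 12)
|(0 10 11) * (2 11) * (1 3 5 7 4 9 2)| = 10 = |(0 10 1 3 5 7 4 9 2 11)|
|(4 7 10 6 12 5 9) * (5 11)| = 8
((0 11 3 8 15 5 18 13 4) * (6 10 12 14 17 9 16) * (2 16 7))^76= (0 15 4 8 13 3 18 11 5)(2 12 7 10 9 6 17 16 14)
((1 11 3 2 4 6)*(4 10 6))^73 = ((1 11 3 2 10 6))^73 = (1 11 3 2 10 6)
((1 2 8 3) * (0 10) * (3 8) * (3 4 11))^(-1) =(0 10)(1 3 11 4 2)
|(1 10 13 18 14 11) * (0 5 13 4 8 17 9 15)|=13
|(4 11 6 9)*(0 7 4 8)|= 7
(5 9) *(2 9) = (2 9 5) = [0, 1, 9, 3, 4, 2, 6, 7, 8, 5]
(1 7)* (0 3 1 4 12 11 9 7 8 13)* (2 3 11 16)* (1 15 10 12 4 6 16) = (0 11 9 7 6 16 2 3 15 10 12 1 8 13) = [11, 8, 3, 15, 4, 5, 16, 6, 13, 7, 12, 9, 1, 0, 14, 10, 2]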